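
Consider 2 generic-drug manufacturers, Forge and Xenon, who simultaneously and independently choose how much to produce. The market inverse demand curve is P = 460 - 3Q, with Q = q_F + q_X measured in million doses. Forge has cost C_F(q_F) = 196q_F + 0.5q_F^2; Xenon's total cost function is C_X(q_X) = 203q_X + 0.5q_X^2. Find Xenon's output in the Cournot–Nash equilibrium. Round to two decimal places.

Forge's profit: π_F = (460 - 3Q)q_F - (196q_F + (1/2)q_F²). Setting ∂π_F/∂q_F = 0: 264 - 7q_F - 3(q_X) = 0.
Xenon's profit: π_X = (460 - 3Q)q_X - (203q_X + (1/2)q_X²). Setting ∂π_X/∂q_X = 0: 257 - 7q_X - 3(q_F) = 0.
So q_F = (264 - 3q_X)/7 and q_X = (257 - 3q_F)/7.
Substituting one into the other gives q_F = 1077/40 and q_X = 1007/40.

25.18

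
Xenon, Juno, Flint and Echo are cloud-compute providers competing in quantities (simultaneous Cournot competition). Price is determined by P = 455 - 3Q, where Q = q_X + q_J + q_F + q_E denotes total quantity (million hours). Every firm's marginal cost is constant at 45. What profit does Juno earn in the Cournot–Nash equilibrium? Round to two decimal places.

2241.33

A representative firm's profit is π_i = q_i(455 - 3Q) - 45q_i.
Setting ∂π_i/∂q_i = 0 with rivals' quantities fixed: 410 - 6q_i - 3·Σ_{j≠i} q_j = 0.
With identical firms every q_j equals q_i, so Σ_{j≠i} q_j = 3q_i and 410 = 15q_i, giving q_i = 82/3.
Price P = 455 - 3·(328/3) = 127.
Juno's profit: (127 - 45)·(82/3) = 2241.3333.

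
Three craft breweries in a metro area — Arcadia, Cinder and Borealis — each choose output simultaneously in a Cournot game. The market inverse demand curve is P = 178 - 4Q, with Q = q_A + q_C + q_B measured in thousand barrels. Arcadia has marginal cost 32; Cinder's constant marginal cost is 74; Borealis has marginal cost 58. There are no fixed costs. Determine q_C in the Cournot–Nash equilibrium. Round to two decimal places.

2.88

Arcadia's profit: π_A = (178 - 4Q)q_A - (32q_A). Setting ∂π_A/∂q_A = 0: 146 - 8q_A - 4(q_C + q_B) = 0.
Cinder's profit: π_C = (178 - 4Q)q_C - (74q_C). Setting ∂π_C/∂q_C = 0: 104 - 8q_C - 4(q_A + q_B) = 0.
Borealis's profit: π_B = (178 - 4Q)q_B - (58q_B). Setting ∂π_B/∂q_B = 0: 120 - 8q_B - 4(q_A + q_C) = 0.
Summing all 3 equations gives 370 − 16Q = 0, hence Q = 185/8.
Back-substituting: q_A = (146 − 185/2)/4 = 107/8, q_C = (104 − 185/2)/4 = 23/8, q_B = (120 − 185/2)/4 = 55/8.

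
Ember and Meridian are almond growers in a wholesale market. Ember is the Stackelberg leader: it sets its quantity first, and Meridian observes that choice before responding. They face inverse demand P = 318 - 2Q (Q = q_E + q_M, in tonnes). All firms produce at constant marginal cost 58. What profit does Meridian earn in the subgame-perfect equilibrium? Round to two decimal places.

2112.50

The follower Meridian best-responds to any q_E: π_M = (318 - 2Q)q_M - 58q_M.
∂π_M/∂q_M = 260 - 2q_E - 4q_M = 0 gives the reaction function q_M = (260 - 2q_E)/4.
The leader anticipates this reaction. Substituting into P = 318 - 2Q gives P = 188 - q_E, so π_E = (188 - q_E)q_E - 58q_E.
Leader FOC: 130 - 2q_E = 0, so q_E = 65.
Then q_M = (260 - 2·65)/4 = 65/2.
Price P = 318 - 2·(195/2) = 123.
Meridian's profit: (123 - 58)·(65/2) = 2112.5000.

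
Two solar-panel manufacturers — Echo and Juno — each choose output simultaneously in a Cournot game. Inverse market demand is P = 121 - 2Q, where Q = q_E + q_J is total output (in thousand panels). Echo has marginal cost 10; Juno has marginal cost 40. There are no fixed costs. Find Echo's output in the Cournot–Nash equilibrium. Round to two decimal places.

Echo's profit: π_E = (121 - 2Q)q_E - (10q_E). Setting ∂π_E/∂q_E = 0: 111 - 4q_E - 2(q_J) = 0.
Juno's first-order condition: 81 - 4q_J - 2(q_E) = 0.
Rearranging gives the reaction functions q_E = (111 - 2q_J)/4 and q_J = (81 - 2q_E)/4.
Substituting one into the other gives q_E = 47/2 and q_J = 17/2.

23.50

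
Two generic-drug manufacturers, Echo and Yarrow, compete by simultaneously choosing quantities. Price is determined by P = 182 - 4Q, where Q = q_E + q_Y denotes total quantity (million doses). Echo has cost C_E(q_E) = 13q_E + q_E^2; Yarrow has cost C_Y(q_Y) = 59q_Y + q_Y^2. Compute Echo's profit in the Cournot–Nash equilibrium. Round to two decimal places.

Echo's profit: π_E = (182 - 4Q)q_E - (13q_E + q_E²). Setting ∂π_E/∂q_E = 0: 169 - 10q_E - 4(q_Y) = 0.
Yarrow's first-order condition: 123 - 10q_Y - 4(q_E) = 0.
So q_E = (169 - 4q_Y)/10 and q_Y = (123 - 4q_E)/10.
Solving the pair: q_E = 599/42, q_Y = 277/42.
Price P = 182 - 4·(146/7) = 690/7.
Echo's profit: (690/7)·(599/42) - 13·(599/42) - (599/42)² = 1017.0096.

1017.01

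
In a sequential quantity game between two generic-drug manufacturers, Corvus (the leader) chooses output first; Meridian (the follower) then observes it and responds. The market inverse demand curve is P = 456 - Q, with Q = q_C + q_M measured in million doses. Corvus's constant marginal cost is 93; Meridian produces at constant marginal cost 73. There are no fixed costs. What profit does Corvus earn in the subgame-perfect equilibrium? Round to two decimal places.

Solve by backward induction. Given q_C, the follower Meridian maximises π_M = (456 - q_C - q_M)q_M - 73q_M.
Follower FOC: 383 - q_C - 2q_M = 0, so q_M(q_C) = (383 - q_C)/2.
Corvus substitutes q_M(q_C) into its own profit: π_C = q_C(456 - q_C - (383 - q_C)/2) - 93q_C = (529/2 - (1/2)q_C)q_C - 93q_C.
Leader FOC: 343/2 - q_C = 0, so q_C = 343/2.
Then q_M = (383 - 343/2)/2 = 423/4.
Price P = 456 - 1109/4 = 715/4.
Corvus's profit: (715/4 - 93)·(343/2) = 14706.1250.

14706.13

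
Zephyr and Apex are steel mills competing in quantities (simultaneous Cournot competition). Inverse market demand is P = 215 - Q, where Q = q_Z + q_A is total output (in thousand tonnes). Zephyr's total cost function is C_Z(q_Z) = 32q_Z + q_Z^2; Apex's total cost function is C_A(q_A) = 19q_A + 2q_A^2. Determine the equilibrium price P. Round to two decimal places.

149.65

Zephyr's profit: π_Z = (215 - Q)q_Z - (32q_Z + q_Z²). Setting ∂π_Z/∂q_Z = 0: 183 - 4q_Z - (q_A) = 0.
Apex's first-order condition: 196 - 6q_A - (q_Z) = 0.
Best responses: q_Z = (183 - q_A)/4, q_A = (196 - q_Z)/6.
Solving the pair: q_Z = 902/23, q_A = 601/23.
Total output Q = 1503/23, so price P = 215 - 1503/23 = 149.6522.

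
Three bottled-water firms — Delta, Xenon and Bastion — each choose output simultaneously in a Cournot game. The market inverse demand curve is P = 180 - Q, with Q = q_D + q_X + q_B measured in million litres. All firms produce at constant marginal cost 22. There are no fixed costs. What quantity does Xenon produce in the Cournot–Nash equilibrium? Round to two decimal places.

Each firm earns π_i = (180 - Q)q_i - 22q_i.
First-order condition (treating rivals' output as given): 158 - 2q_i - Σ_{j≠i} q_j = 0.
With identical firms every q_j equals q_i, so Σ_{j≠i} q_j = 2q_i and 158 = 4q_i, giving q_i = 79/2.

39.50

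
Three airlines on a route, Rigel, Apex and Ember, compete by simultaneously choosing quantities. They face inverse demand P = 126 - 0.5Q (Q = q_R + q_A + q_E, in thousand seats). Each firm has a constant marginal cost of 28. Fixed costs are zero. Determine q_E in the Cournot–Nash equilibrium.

49

Each firm earns π_i = (126 - 0.5Q)q_i - 28q_i.
Setting ∂π_i/∂q_i = 0 with rivals' quantities fixed: 98 - q_i - (1/2)·Σ_{j≠i} q_j = 0.
By symmetry each firm produces the same amount; substituting Σ_{j≠i} q_j = 2q_i yields q_i = 98/2 = 49.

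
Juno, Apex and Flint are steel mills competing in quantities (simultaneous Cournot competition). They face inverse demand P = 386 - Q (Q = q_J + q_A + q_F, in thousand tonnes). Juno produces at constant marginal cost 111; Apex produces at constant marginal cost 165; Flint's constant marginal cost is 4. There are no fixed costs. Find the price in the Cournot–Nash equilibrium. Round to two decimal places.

166.50

Juno's profit: π_J = (386 - Q)q_J - (111q_J). Setting ∂π_J/∂q_J = 0: 275 - 2q_J - (q_A + q_F) = 0.
Apex's first-order condition: 221 - 2q_A - (q_J + q_F) = 0.
Flint's first-order condition: 382 - 2q_F - (q_J + q_A) = 0.
Summing all 3 equations gives 878 − 4Q = 0, hence Q = 439/2.
Back-substituting: q_J = (275 − 439/2) = 111/2, q_A = (221 − 439/2) = 3/2, q_F = (382 − 439/2) = 325/2.
Total output Q = 439/2, so price P = 386 - 439/2 = 333/2.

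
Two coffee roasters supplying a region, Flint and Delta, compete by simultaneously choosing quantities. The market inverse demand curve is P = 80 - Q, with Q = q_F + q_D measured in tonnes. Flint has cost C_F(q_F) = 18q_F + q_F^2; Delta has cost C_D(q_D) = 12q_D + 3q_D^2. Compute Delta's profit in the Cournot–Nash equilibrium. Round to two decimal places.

Flint's profit: π_F = (80 - Q)q_F - (18q_F + q_F²). Setting ∂π_F/∂q_F = 0: 62 - 4q_F - (q_D) = 0.
Delta's profit: π_D = (80 - Q)q_D - (12q_D + 3q_D²). Setting ∂π_D/∂q_D = 0: 68 - 8q_D - (q_F) = 0.
Rearranging gives the reaction functions q_F = (62 - q_D)/4 and q_D = (68 - q_F)/8.
Solving the pair: q_F = 428/31, q_D = 210/31.
Price P = 80 - 638/31 = 1842/31.
Delta's profit: (1842/31)·(210/31) - 12·(210/31) - 3(210/31)² = 183.5588.

183.56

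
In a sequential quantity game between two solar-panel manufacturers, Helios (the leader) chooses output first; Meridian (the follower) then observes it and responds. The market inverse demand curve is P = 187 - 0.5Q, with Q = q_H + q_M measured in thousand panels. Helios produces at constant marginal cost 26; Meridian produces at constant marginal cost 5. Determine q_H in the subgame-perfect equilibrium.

140

Solve by backward induction. Given q_H, the follower Meridian maximises π_M = (187 - (1/2)q_H - (1/2)q_M)q_M - 5q_M.
Setting the follower's marginal profit to zero, 182 - (1/2)q_H - q_M = 0, i.e. q_M = (182 - (1/2)q_H).
Helios substitutes q_M(q_H) into its own profit: π_H = q_H(187 - (1/2)q_H - (182 - (1/2)q_H)/2) - 26q_H = (96 - (1/4)q_H)q_H - 26q_H.
The leader's first-order condition 70 - (1/2)q_H = 0 yields q_H = 140.
Then q_M = (182 - (1/2)·140) = 112.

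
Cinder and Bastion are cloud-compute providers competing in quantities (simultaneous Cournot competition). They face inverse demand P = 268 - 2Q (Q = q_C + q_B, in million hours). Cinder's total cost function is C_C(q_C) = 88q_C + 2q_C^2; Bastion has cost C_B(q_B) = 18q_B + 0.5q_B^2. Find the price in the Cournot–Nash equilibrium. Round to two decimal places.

154.67

Cinder's profit: π_C = (268 - 2Q)q_C - (88q_C + 2q_C²). Setting ∂π_C/∂q_C = 0: 180 - 8q_C - 2(q_B) = 0.
Bastion's first-order condition: 250 - 5q_B - 2(q_C) = 0.
So q_C = (180 - 2q_B)/8 and q_B = (250 - 2q_C)/5.
Solving the pair: q_C = 100/9, q_B = 410/9.
Total output Q = 170/3, so price P = 268 - 2·(170/3) = 464/3.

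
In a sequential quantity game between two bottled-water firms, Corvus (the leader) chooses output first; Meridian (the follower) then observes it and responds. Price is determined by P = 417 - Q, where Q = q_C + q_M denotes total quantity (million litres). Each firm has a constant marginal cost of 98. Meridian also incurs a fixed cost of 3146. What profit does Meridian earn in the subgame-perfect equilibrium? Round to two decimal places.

Solve by backward induction. Given q_C, the follower Meridian maximises π_M = (417 - q_C - q_M)q_M - 98q_M.
∂π_M/∂q_M = 319 - q_C - 2q_M = 0 gives the reaction function q_M = (319 - q_C)/2.
Corvus substitutes q_M(q_C) into its own profit: π_C = q_C(417 - q_C - (319 - q_C)/2) - 98q_C = (515/2 - (1/2)q_C)q_C - 98q_C.
The leader's first-order condition 319/2 - q_C = 0 yields q_C = 319/2.
Then q_M = (319 - 319/2)/2 = 319/4.
Price P = 417 - 957/4 = 711/4.
Meridian's profit: (711/4 - 98)·(319/4) - 3146 = 3214.0625.

3214.06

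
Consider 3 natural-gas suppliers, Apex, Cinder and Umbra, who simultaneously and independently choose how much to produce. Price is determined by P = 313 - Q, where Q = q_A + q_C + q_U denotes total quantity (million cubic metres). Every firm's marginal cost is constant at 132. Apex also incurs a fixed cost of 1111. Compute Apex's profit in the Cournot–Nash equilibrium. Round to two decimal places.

A representative firm's profit is π_i = q_i(313 - Q) - 132q_i.
Setting ∂π_i/∂q_i = 0 with rivals' quantities fixed: 181 - 2q_i - Σ_{j≠i} q_j = 0.
By symmetry each firm produces the same amount; substituting Σ_{j≠i} q_j = 2q_i yields q_i = 181/4.
Price P = 313 - 543/4 = 709/4.
Apex's profit: (709/4 - 132)·(181/4) - 1111 = 936.5625.

936.56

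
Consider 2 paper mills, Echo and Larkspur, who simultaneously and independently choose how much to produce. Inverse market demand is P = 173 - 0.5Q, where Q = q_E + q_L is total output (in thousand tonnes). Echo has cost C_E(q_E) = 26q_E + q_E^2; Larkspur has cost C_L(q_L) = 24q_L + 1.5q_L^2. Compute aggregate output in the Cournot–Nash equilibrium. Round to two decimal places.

75.49

Echo's profit: π_E = (173 - 0.5Q)q_E - (26q_E + q_E²). Setting ∂π_E/∂q_E = 0: 147 - 3q_E - (1/2)(q_L) = 0.
Larkspur's profit: π_L = (173 - 0.5Q)q_L - (24q_L + (3/2)q_L²). Setting ∂π_L/∂q_L = 0: 149 - 4q_L - (1/2)(q_E) = 0.
Rearranging gives the reaction functions q_E = (147 - (1/2)q_L)/3 and q_L = (149 - (1/2)q_E)/4.
Solving the pair: q_E = 43.7021, q_L = 1494/47.
Total output Q = 43.7021 + 1494/47 = 75.4894.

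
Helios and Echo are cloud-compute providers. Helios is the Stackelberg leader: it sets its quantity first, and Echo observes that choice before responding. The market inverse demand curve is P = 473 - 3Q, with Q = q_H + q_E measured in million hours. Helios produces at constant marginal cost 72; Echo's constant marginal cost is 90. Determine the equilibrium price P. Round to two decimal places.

The follower Echo best-responds to any q_H: π_E = (473 - 3Q)q_E - 90q_E.
∂π_E/∂q_E = 383 - 3q_H - 6q_E = 0 gives the reaction function q_E = (383 - 3q_H)/6.
The leader anticipates this reaction. Substituting into P = 473 - 3Q gives P = 563/2 - (3/2)q_H, so π_H = (563/2 - (3/2)q_H)q_H - 72q_H.
Maximising: ∂π_H/∂q_H = 419/2 - 3q_H = 0, giving q_H = 419/6.
Then q_E = (383 - 3·(419/6))/6 = 347/12.
Total output Q = 395/4, so price P = 473 - 3·(395/4) = 707/4.

176.75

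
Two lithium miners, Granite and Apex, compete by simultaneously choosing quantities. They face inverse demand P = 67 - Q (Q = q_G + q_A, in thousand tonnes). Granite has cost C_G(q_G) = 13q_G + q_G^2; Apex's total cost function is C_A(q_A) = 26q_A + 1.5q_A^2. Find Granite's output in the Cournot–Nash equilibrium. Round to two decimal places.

12.05

Granite's profit: π_G = (67 - Q)q_G - (13q_G + q_G²). Setting ∂π_G/∂q_G = 0: 54 - 4q_G - (q_A) = 0.
Apex's profit: π_A = (67 - Q)q_A - (26q_A + (3/2)q_A²). Setting ∂π_A/∂q_A = 0: 41 - 5q_A - (q_G) = 0.
Best responses: q_G = (54 - q_A)/4, q_A = (41 - q_G)/5.
Solving the pair: q_G = 229/19, q_A = 110/19.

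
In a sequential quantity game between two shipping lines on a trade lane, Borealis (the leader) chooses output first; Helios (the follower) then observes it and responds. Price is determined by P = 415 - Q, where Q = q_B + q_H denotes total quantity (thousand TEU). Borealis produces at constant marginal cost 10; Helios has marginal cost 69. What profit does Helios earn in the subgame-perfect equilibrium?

Solve by backward induction. Given q_B, the follower Helios maximises π_H = (415 - q_B - q_H)q_H - 69q_H.
Setting the follower's marginal profit to zero, 346 - q_B - 2q_H = 0, i.e. q_H = (346 - q_B)/2.
The leader anticipates this reaction. Substituting into P = 415 - Q gives P = 242 - (1/2)q_B, so π_B = (242 - (1/2)q_B)q_B - 10q_B.
Maximising: ∂π_B/∂q_B = 232 - q_B = 0, giving q_B = 232.
Then q_H = (346 - 232)/2 = 57.
Price P = 415 - 289 = 126.
Helios's profit: (126 - 69)·57 = 3249.

3249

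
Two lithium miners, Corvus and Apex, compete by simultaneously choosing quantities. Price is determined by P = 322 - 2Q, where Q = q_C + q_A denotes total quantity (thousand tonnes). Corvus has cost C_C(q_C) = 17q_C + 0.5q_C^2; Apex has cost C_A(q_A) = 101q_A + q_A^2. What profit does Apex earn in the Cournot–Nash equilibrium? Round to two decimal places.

Corvus's profit: π_C = (322 - 2Q)q_C - (17q_C + (1/2)q_C²). Setting ∂π_C/∂q_C = 0: 305 - 5q_C - 2(q_A) = 0.
Apex's profit: π_A = (322 - 2Q)q_A - (101q_A + q_A²). Setting ∂π_A/∂q_A = 0: 221 - 6q_A - 2(q_C) = 0.
Rearranging gives the reaction functions q_C = (305 - 2q_A)/5 and q_A = (221 - 2q_C)/6.
Solving the pair: q_C = 694/13, q_A = 495/26.
Price P = 322 - 2·(1883/26) = 177.1538.
Apex's profit: 177.1538·(495/26) - 101·(495/26) - (495/26)² = 1087.3891.

1087.39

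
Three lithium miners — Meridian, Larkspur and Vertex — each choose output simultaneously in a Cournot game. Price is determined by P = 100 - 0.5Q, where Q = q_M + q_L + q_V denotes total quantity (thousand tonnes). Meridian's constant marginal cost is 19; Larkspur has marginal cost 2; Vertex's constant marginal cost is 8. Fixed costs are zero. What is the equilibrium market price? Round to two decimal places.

Meridian's profit: π_M = (100 - 0.5Q)q_M - (19q_M). Setting ∂π_M/∂q_M = 0: 81 - q_M - (1/2)(q_L + q_V) = 0.
Larkspur's first-order condition: 98 - q_L - (1/2)(q_M + q_V) = 0.
Vertex's profit: π_V = (100 - 0.5Q)q_V - (8q_V). Setting ∂π_V/∂q_V = 0: 92 - q_V - (1/2)(q_M + q_L) = 0.
Summing all 3 equations gives 271 − 2Q = 0, hence Q = 271/2.
Back-substituting: q_M = (81 − 271/4)/(1/2) = 53/2, q_L = (98 − 271/4)/(1/2) = 121/2, q_V = (92 − 271/4)/(1/2) = 97/2.
Total output Q = 271/2, so price P = 100 - (1/2)·(271/2) = 129/4.

32.25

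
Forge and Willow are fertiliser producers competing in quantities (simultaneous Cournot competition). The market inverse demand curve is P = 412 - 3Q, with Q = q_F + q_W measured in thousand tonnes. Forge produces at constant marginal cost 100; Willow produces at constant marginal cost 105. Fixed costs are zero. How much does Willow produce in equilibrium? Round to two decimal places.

33.56

Forge's profit: π_F = (412 - 3Q)q_F - (100q_F). Setting ∂π_F/∂q_F = 0: 312 - 6q_F - 3(q_W) = 0.
Willow's profit: π_W = (412 - 3Q)q_W - (105q_W). Setting ∂π_W/∂q_W = 0: 307 - 6q_W - 3(q_F) = 0.
Best responses: q_F = (312 - 3q_W)/6, q_W = (307 - 3q_F)/6.
Substituting one into the other gives q_F = 317/9 and q_W = 302/9.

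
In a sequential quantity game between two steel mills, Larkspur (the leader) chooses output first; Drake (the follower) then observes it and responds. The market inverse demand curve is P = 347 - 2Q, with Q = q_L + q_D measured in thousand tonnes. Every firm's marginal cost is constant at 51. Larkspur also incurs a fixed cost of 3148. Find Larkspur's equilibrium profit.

2328

The follower Drake best-responds to any q_L: π_D = (347 - 2Q)q_D - 51q_D.
Setting the follower's marginal profit to zero, 296 - 2q_L - 4q_D = 0, i.e. q_D = (296 - 2q_L)/4.
Larkspur substitutes q_D(q_L) into its own profit: π_L = q_L(347 - 2q_L - (296 - 2q_L)/2) - 51q_L = (199 - q_L)q_L - 51q_L.
The leader's first-order condition 148 - 2q_L = 0 yields q_L = 74.
Then q_D = (296 - 2·74)/4 = 37.
Price P = 347 - 2·111 = 125.
Larkspur's profit: (125 - 51)·74 - 3148 = 2328.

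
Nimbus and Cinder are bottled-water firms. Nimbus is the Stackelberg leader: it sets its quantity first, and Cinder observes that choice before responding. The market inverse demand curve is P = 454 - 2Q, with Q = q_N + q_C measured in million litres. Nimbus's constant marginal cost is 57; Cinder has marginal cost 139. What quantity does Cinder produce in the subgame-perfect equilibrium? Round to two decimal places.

Solve by backward induction. Given q_N, the follower Cinder maximises π_C = (454 - 2q_N - 2q_C)q_C - 139q_C.
Follower FOC: 315 - 2q_N - 4q_C = 0, so q_C(q_N) = (315 - 2q_N)/4.
The leader anticipates this reaction. Substituting into P = 454 - 2Q gives P = 593/2 - q_N, so π_N = (593/2 - q_N)q_N - 57q_N.
Leader FOC: 479/2 - 2q_N = 0, so q_N = 479/4.
Then q_C = (315 - 2·(479/4))/4 = 151/8.

18.88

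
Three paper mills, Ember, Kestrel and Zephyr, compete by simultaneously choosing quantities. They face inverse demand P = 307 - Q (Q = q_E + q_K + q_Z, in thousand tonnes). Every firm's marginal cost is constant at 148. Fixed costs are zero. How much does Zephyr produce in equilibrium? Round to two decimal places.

39.75

A representative firm's profit is π_i = q_i(307 - Q) - 148q_i.
Setting ∂π_i/∂q_i = 0 with rivals' quantities fixed: 159 - 2q_i - Σ_{j≠i} q_j = 0.
With identical firms every q_j equals q_i, so Σ_{j≠i} q_j = 2q_i and 159 = 4q_i, giving q_i = 159/4.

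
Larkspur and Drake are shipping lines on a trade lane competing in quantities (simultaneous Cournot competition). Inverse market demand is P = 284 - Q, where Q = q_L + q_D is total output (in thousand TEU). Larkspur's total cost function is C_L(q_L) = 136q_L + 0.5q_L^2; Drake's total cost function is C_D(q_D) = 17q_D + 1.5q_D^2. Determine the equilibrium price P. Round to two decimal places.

Larkspur's profit: π_L = (284 - Q)q_L - (136q_L + (1/2)q_L²). Setting ∂π_L/∂q_L = 0: 148 - 3q_L - (q_D) = 0.
Drake's first-order condition: 267 - 5q_D - (q_L) = 0.
Rearranging gives the reaction functions q_L = (148 - q_D)/3 and q_D = (267 - q_L)/5.
Solving the pair: q_L = 473/14, q_D = 653/14.
Total output Q = 563/7, so price P = 284 - 563/7 = 1425/7.

203.57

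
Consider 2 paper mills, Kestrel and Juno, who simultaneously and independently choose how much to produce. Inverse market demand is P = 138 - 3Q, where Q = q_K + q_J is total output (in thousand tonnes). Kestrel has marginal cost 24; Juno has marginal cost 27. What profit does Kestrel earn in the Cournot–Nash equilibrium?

507

Kestrel's profit: π_K = (138 - 3Q)q_K - (24q_K). Setting ∂π_K/∂q_K = 0: 114 - 6q_K - 3(q_J) = 0.
Juno's profit: π_J = (138 - 3Q)q_J - (27q_J). Setting ∂π_J/∂q_J = 0: 111 - 6q_J - 3(q_K) = 0.
Best responses: q_K = (114 - 3q_J)/6, q_J = (111 - 3q_K)/6.
Substituting one into the other gives q_K = 13 and q_J = 12.
Price P = 138 - 3·25 = 63.
Kestrel's profit: (63 - 24)·13 = 507.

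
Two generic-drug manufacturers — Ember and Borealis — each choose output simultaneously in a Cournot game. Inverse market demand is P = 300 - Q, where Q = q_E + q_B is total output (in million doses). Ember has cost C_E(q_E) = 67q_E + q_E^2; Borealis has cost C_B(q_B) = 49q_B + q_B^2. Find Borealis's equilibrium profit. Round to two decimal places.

5283.92

Ember's profit: π_E = (300 - Q)q_E - (67q_E + q_E²). Setting ∂π_E/∂q_E = 0: 233 - 4q_E - (q_B) = 0.
Borealis's first-order condition: 251 - 4q_B - (q_E) = 0.
Rearranging gives the reaction functions q_E = (233 - q_B)/4 and q_B = (251 - q_E)/4.
Substituting one into the other gives q_E = 227/5 and q_B = 257/5.
Price P = 300 - 484/5 = 1016/5.
Borealis's profit: (1016/5)·(257/5) - 49·(257/5) - (257/5)² = 5283.9200.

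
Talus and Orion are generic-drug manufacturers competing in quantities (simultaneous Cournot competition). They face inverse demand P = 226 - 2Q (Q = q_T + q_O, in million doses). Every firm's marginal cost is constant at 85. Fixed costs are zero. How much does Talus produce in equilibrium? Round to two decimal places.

23.50

A representative firm's profit is π_i = q_i(226 - 2Q) - 85q_i.
Setting ∂π_i/∂q_i = 0 with rivals' quantities fixed: 141 - 4q_i - 2q_j = 0.
By symmetry each firm produces the same amount; substituting q_j = q_i yields q_i = 141/6 = 47/2.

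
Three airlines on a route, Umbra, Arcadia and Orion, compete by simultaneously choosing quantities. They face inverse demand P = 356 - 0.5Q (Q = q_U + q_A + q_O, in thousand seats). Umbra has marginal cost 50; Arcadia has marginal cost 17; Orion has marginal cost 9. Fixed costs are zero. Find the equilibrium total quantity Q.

496

Umbra's profit: π_U = (356 - 0.5Q)q_U - (50q_U). Setting ∂π_U/∂q_U = 0: 306 - q_U - (1/2)(q_A + q_O) = 0.
Arcadia's profit: π_A = (356 - 0.5Q)q_A - (17q_A). Setting ∂π_A/∂q_A = 0: 339 - q_A - (1/2)(q_U + q_O) = 0.
Orion's profit: π_O = (356 - 0.5Q)q_O - (9q_O). Setting ∂π_O/∂q_O = 0: 347 - q_O - (1/2)(q_U + q_A) = 0.
Adding the 3 conditions: 992 − Q − Q = 0, i.e. Q = 496.
Back-substituting: q_U = (306 − 248)/(1/2) = 116, q_A = (339 − 248)/(1/2) = 182, q_O = (347 − 248)/(1/2) = 198.
Total output Q = 116 + 182 + 198 = 496.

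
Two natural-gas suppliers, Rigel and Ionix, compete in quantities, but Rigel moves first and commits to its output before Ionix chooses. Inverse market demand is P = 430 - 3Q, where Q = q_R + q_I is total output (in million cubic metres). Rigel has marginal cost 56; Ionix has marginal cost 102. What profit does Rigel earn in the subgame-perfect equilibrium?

Solve by backward induction. Given q_R, the follower Ionix maximises π_I = (430 - 3q_R - 3q_I)q_I - 102q_I.
Setting the follower's marginal profit to zero, 328 - 3q_R - 6q_I = 0, i.e. q_I = (328 - 3q_R)/6.
The leader anticipates this reaction. Substituting into P = 430 - 3Q gives P = 266 - (3/2)q_R, so π_R = (266 - (3/2)q_R)q_R - 56q_R.
Leader FOC: 210 - 3q_R = 0, so q_R = 70.
Then q_I = (328 - 3·70)/6 = 59/3.
Price P = 430 - 3·(269/3) = 161.
Rigel's profit: (161 - 56)·70 = 7350.

7350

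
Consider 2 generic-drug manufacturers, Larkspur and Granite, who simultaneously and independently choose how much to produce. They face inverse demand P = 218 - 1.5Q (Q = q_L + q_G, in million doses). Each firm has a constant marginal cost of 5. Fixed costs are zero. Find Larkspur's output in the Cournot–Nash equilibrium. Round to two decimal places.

47.33

A representative firm's profit is π_i = q_i(218 - 1.5Q) - 5q_i.
First-order condition (treating rivals' output as given): 213 - 3q_i - (3/2)q_j = 0.
With identical firms every q_j equals q_i, so q_j = q_i and 213 = (9/2)q_i, giving q_i = 142/3.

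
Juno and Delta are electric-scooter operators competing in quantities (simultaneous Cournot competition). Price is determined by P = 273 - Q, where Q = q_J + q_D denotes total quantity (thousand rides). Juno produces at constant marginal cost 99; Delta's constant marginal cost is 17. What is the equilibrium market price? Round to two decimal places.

Juno's profit: π_J = (273 - Q)q_J - (99q_J). Setting ∂π_J/∂q_J = 0: 174 - 2q_J - (q_D) = 0.
Delta's first-order condition: 256 - 2q_D - (q_J) = 0.
Rearranging gives the reaction functions q_J = (174 - q_D)/2 and q_D = (256 - q_J)/2.
Substituting one into the other gives q_J = 92/3 and q_D = 338/3.
Total output Q = 430/3, so price P = 273 - 430/3 = 389/3.

129.67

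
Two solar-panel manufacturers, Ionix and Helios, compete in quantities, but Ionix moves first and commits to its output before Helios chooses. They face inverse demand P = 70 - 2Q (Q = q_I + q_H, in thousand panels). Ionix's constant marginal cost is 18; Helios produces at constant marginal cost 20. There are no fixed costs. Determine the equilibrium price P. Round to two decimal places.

31.50

The follower Helios best-responds to any q_I: π_H = (70 - 2Q)q_H - 20q_H.
Follower FOC: 50 - 2q_I - 4q_H = 0, so q_H(q_I) = (50 - 2q_I)/4.
The leader anticipates this reaction. Substituting into P = 70 - 2Q gives P = 45 - q_I, so π_I = (45 - q_I)q_I - 18q_I.
The leader's first-order condition 27 - 2q_I = 0 yields q_I = 27/2.
Then q_H = (50 - 2·(27/2))/4 = 23/4.
Total output Q = 77/4, so price P = 70 - 2·(77/4) = 63/2.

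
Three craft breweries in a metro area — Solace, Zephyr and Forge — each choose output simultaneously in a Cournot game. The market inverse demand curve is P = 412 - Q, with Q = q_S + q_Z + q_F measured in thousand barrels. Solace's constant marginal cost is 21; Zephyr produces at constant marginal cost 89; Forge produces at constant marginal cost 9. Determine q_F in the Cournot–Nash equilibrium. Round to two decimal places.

123.75

Solace's profit: π_S = (412 - Q)q_S - (21q_S). Setting ∂π_S/∂q_S = 0: 391 - 2q_S - (q_Z + q_F) = 0.
Zephyr's profit: π_Z = (412 - Q)q_Z - (89q_Z). Setting ∂π_Z/∂q_Z = 0: 323 - 2q_Z - (q_S + q_F) = 0.
Forge's profit: π_F = (412 - Q)q_F - (9q_F). Setting ∂π_F/∂q_F = 0: 403 - 2q_F - (q_S + q_Z) = 0.
Adding the 3 conditions: 1117 − 2Q − 2Q = 0, i.e. Q = 1117/4.
Back-substituting: q_S = (391 − 1117/4) = 447/4, q_Z = (323 − 1117/4) = 175/4, q_F = (403 − 1117/4) = 495/4.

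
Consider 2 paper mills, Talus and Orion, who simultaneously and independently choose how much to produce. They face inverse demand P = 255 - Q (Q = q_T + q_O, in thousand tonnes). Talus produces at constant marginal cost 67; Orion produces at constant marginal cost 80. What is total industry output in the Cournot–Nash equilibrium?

121

Talus's profit: π_T = (255 - Q)q_T - (67q_T). Setting ∂π_T/∂q_T = 0: 188 - 2q_T - (q_O) = 0.
Orion's first-order condition: 175 - 2q_O - (q_T) = 0.
So q_T = (188 - q_O)/2 and q_O = (175 - q_T)/2.
Solving the pair: q_T = 67, q_O = 54.
Total output Q = 67 + 54 = 121.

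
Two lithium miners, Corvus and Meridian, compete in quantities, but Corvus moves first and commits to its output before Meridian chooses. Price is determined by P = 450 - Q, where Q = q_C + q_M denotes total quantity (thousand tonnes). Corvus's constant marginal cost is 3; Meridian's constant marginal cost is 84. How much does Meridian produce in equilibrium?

The follower Meridian best-responds to any q_C: π_M = (450 - Q)q_M - 84q_M.
∂π_M/∂q_M = 366 - q_C - 2q_M = 0 gives the reaction function q_M = (366 - q_C)/2.
The leader anticipates this reaction. Substituting into P = 450 - Q gives P = 267 - (1/2)q_C, so π_C = (267 - (1/2)q_C)q_C - 3q_C.
The leader's first-order condition 264 - q_C = 0 yields q_C = 264.
Then q_M = (366 - 264)/2 = 51.

51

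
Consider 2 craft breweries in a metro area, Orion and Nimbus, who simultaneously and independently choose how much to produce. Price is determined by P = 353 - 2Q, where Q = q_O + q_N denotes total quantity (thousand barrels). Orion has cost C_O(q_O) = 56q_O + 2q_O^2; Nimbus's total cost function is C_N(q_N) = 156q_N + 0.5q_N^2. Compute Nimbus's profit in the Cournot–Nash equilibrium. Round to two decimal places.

1860.19

Orion's profit: π_O = (353 - 2Q)q_O - (56q_O + 2q_O²). Setting ∂π_O/∂q_O = 0: 297 - 8q_O - 2(q_N) = 0.
Nimbus's profit: π_N = (353 - 2Q)q_N - (156q_N + (1/2)q_N²). Setting ∂π_N/∂q_N = 0: 197 - 5q_N - 2(q_O) = 0.
Best responses: q_O = (297 - 2q_N)/8, q_N = (197 - 2q_O)/5.
Substituting one into the other gives q_O = 1091/36 and q_N = 491/18.
Price P = 353 - 2·(691/12) = 1427/6.
Nimbus's profit: (1427/6)·(491/18) - 156·(491/18) - (1/2)(491/18)² = 1860.1929.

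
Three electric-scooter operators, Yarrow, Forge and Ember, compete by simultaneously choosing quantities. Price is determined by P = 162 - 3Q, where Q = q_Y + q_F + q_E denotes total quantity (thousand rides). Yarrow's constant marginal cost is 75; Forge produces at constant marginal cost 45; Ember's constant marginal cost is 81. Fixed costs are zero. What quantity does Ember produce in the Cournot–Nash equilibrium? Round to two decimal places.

Yarrow's profit: π_Y = (162 - 3Q)q_Y - (75q_Y). Setting ∂π_Y/∂q_Y = 0: 87 - 6q_Y - 3(q_F + q_E) = 0.
Forge's first-order condition: 117 - 6q_F - 3(q_Y + q_E) = 0.
Ember's profit: π_E = (162 - 3Q)q_E - (81q_E). Setting ∂π_E/∂q_E = 0: 81 - 6q_E - 3(q_Y + q_F) = 0.
Adding the 3 first-order conditions: 285 − 12Q = 0, so Q = 95/4.
Back-substituting: q_Y = (87 − 285/4)/3 = 21/4, q_F = (117 − 285/4)/3 = 61/4, q_E = (81 − 285/4)/3 = 13/4.

3.25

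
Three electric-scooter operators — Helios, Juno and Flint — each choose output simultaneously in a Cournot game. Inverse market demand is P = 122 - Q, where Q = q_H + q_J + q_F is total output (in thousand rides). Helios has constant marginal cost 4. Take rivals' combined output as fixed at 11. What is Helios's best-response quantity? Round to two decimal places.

53.50

With rivals' combined output fixed at 11, Helios's profit is π_H = (122 - 11 - q_H)q_H - (4q_H) = (111 - q_H)q_H - (4q_H).
∂π_H/∂q_H = 107 - 2q_H = 0, so q_H = 107/2.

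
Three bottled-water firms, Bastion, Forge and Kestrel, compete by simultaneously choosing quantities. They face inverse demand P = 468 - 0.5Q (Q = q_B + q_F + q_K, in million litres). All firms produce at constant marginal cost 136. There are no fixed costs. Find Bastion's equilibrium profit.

A representative firm's profit is π_i = q_i(468 - 0.5Q) - 136q_i.
First-order condition (treating rivals' output as given): 332 - q_i - (1/2)·Σ_{j≠i} q_j = 0.
With identical firms every q_j equals q_i, so Σ_{j≠i} q_j = 2q_i and 332 = 2q_i, giving q_i = 166.
Price P = 468 - (1/2)·498 = 219.
Bastion's profit: (219 - 136)·166 = 13778.

13778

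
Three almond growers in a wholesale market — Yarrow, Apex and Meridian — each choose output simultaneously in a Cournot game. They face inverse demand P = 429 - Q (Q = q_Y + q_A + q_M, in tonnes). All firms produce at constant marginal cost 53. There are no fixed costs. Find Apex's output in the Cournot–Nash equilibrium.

A representative firm's profit is π_i = q_i(429 - Q) - 53q_i.
Setting ∂π_i/∂q_i = 0 with rivals' quantities fixed: 376 - 2q_i - Σ_{j≠i} q_j = 0.
With identical firms every q_j equals q_i, so Σ_{j≠i} q_j = 2q_i and 376 = 4q_i, giving q_i = 94.

94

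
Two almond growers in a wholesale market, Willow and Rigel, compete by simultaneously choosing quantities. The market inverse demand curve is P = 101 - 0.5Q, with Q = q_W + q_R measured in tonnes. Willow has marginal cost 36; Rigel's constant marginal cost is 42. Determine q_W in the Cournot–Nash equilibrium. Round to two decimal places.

Willow's profit: π_W = (101 - 0.5Q)q_W - (36q_W). Setting ∂π_W/∂q_W = 0: 65 - q_W - (1/2)(q_R) = 0.
Rigel's profit: π_R = (101 - 0.5Q)q_R - (42q_R). Setting ∂π_R/∂q_R = 0: 59 - q_R - (1/2)(q_W) = 0.
Rearranging gives the reaction functions q_W = (65 - (1/2)q_R) and q_R = (59 - (1/2)q_W).
Solving the pair: q_W = 142/3, q_R = 106/3.

47.33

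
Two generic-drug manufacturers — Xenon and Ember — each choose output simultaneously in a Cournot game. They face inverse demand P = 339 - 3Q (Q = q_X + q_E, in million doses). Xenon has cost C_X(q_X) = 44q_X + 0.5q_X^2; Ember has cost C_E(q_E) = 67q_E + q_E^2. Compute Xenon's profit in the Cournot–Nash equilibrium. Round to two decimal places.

Xenon's profit: π_X = (339 - 3Q)q_X - (44q_X + (1/2)q_X²). Setting ∂π_X/∂q_X = 0: 295 - 7q_X - 3(q_E) = 0.
Ember's profit: π_E = (339 - 3Q)q_E - (67q_E + q_E²). Setting ∂π_E/∂q_E = 0: 272 - 8q_E - 3(q_X) = 0.
Best responses: q_X = (295 - 3q_E)/7, q_E = (272 - 3q_X)/8.
Solving the pair: q_X = 1544/47, q_E = 1019/47.
Price P = 339 - 3·54.5319 = 175.4043.
Xenon's profit: 175.4043·(1544/47) - 44·(1544/47) - (1/2)(1544/47)² = 3777.1734.

3777.17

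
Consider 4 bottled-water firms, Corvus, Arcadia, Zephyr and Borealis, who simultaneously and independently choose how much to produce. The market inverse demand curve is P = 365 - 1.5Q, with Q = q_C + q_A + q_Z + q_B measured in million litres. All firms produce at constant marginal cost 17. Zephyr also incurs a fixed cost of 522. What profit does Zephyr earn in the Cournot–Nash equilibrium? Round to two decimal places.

2707.44

Each firm earns π_i = (365 - 1.5Q)q_i - 17q_i.
Setting ∂π_i/∂q_i = 0 with rivals' quantities fixed: 348 - 3q_i - (3/2)·Σ_{j≠i} q_j = 0.
By symmetry each firm produces the same amount; substituting Σ_{j≠i} q_j = 3q_i yields q_i = 348/(15/2) = 232/5.
Price P = 365 - (3/2)·(928/5) = 433/5.
Zephyr's profit: (433/5 - 17)·(232/5) - 522 = 2707.4400.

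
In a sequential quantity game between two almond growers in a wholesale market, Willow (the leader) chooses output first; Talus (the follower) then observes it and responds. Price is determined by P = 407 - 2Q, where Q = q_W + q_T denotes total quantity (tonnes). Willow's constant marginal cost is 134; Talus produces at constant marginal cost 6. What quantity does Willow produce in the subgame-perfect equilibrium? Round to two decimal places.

36.25

Solve by backward induction. Given q_W, the follower Talus maximises π_T = (407 - 2q_W - 2q_T)q_T - 6q_T.
Setting the follower's marginal profit to zero, 401 - 2q_W - 4q_T = 0, i.e. q_T = (401 - 2q_W)/4.
The leader anticipates this reaction. Substituting into P = 407 - 2Q gives P = 413/2 - q_W, so π_W = (413/2 - q_W)q_W - 134q_W.
Maximising: ∂π_W/∂q_W = 145/2 - 2q_W = 0, giving q_W = 145/4.
Then q_T = (401 - 2·(145/4))/4 = 657/8.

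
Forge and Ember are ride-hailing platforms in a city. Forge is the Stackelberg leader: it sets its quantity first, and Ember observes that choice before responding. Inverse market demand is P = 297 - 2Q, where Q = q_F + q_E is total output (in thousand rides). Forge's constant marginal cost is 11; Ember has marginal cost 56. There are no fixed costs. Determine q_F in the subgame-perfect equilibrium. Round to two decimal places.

Solve by backward induction. Given q_F, the follower Ember maximises π_E = (297 - 2q_F - 2q_E)q_E - 56q_E.
Follower FOC: 241 - 2q_F - 4q_E = 0, so q_E(q_F) = (241 - 2q_F)/4.
The leader anticipates this reaction. Substituting into P = 297 - 2Q gives P = 353/2 - q_F, so π_F = (353/2 - q_F)q_F - 11q_F.
Maximising: ∂π_F/∂q_F = 331/2 - 2q_F = 0, giving q_F = 331/4.
Then q_E = (241 - 2·(331/4))/4 = 151/8.

82.75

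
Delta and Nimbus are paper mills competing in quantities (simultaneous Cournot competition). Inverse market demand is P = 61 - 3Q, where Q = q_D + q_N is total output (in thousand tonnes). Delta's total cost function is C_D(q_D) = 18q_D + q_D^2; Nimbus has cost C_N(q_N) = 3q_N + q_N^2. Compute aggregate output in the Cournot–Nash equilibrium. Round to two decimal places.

9.18

Delta's profit: π_D = (61 - 3Q)q_D - (18q_D + q_D²). Setting ∂π_D/∂q_D = 0: 43 - 8q_D - 3(q_N) = 0.
Nimbus's first-order condition: 58 - 8q_N - 3(q_D) = 0.
Rearranging gives the reaction functions q_D = (43 - 3q_N)/8 and q_N = (58 - 3q_D)/8.
Substituting one into the other gives q_D = 34/11 and q_N = 67/11.
Total output Q = 34/11 + 67/11 = 101/11.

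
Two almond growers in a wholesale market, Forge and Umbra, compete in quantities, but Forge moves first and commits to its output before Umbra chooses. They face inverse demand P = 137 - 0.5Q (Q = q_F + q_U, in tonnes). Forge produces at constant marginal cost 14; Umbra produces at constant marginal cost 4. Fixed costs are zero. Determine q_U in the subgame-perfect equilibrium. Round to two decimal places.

76.50

The follower Umbra best-responds to any q_F: π_U = (137 - 0.5Q)q_U - 4q_U.
∂π_U/∂q_U = 133 - (1/2)q_F - q_U = 0 gives the reaction function q_U = (133 - (1/2)q_F).
Forge substitutes q_U(q_F) into its own profit: π_F = q_F(137 - (1/2)q_F - (133 - (1/2)q_F)/2) - 14q_F = (141/2 - (1/4)q_F)q_F - 14q_F.
Leader FOC: 113/2 - (1/2)q_F = 0, so q_F = 113.
Then q_U = (133 - (1/2)·113) = 153/2.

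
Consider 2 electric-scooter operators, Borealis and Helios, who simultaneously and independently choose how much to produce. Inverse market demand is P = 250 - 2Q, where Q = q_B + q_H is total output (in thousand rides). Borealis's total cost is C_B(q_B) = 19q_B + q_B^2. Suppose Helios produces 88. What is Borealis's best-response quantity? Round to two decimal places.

With the rival's output fixed at 88, Borealis's profit is π_B = (250 - 2·88 - 2q_B)q_B - (19q_B + q_B²) = (74 - 2q_B)q_B - (19q_B + q_B²).
∂π_B/∂q_B = 55 - 6q_B = 0, so q_B = 55/6.

9.17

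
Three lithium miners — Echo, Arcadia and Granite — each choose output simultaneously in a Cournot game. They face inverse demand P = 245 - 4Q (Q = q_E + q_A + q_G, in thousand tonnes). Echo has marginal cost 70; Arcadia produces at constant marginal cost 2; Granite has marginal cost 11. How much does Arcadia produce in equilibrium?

20

Echo's profit: π_E = (245 - 4Q)q_E - (70q_E). Setting ∂π_E/∂q_E = 0: 175 - 8q_E - 4(q_A + q_G) = 0.
Arcadia's first-order condition: 243 - 8q_A - 4(q_E + q_G) = 0.
Granite's profit: π_G = (245 - 4Q)q_G - (11q_G). Setting ∂π_G/∂q_G = 0: 234 - 8q_G - 4(q_E + q_A) = 0.
Summing all 3 equations gives 652 − 16Q = 0, hence Q = 163/4.
Back-substituting: q_E = (175 − 163)/4 = 3, q_A = (243 − 163)/4 = 20, q_G = (234 − 163)/4 = 71/4.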